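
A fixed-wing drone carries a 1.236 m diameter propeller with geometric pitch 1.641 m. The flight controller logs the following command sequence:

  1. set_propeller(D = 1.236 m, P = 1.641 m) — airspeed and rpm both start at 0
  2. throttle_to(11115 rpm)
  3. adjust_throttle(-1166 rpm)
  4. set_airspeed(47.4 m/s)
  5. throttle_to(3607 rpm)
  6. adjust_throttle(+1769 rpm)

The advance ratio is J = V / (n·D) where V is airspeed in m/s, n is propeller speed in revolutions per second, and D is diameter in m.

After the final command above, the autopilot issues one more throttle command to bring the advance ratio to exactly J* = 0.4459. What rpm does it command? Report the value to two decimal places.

rpm = 5160.28

set_propeller: D = 1.236 m, P = 1.641 m (p = P/D = 1.327670); state ← (V=0, rpm=0)
throttle_to(11115): rpm ← 11115
adjust_throttle(-1166): rpm ← 11115 -1166 = 9949
set_airspeed(47.4): V ← 47.4 m/s
throttle_to(3607): rpm ← 3607
adjust_throttle(+1769): rpm ← 3607 +1769 = 5376
final state: V = 47.4 m/s, rpm = 5376 → n = rpm/60 = 89.600000 rev/s
target J* = 0.4459; solve J* = V/(n·D) for n: n = V/(J*·D) = 47.4/(0.4459 × 1.236) = 86.004742 rev/s
rpm = 60·n = 5160.284534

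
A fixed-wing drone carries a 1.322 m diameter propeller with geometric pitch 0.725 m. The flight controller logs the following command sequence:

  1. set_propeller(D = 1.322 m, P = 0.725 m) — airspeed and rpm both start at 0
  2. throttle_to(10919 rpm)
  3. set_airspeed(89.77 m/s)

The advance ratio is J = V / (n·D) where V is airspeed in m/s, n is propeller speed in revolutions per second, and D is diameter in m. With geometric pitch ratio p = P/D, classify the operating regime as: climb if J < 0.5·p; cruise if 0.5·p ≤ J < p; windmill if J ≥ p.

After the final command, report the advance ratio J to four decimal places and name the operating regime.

set_propeller: D = 1.322 m, P = 0.725 m (p = P/D = 0.548411); state ← (V=0, rpm=0)
throttle_to(10919): rpm ← 10919
set_airspeed(89.77): V ← 89.77 m/s
final state: V = 89.77 m/s, rpm = 10919 → n = rpm/60 = 181.983333 rev/s
J = V / (n·D) = 89.77 / (181.983333 × 1.322) = 0.373137
regime bands: climb J<0.2742 | cruise [0.2742, 0.5484) | windmill J≥0.5484
J = 0.3731 → cruise

J = 0.3731, regime = cruise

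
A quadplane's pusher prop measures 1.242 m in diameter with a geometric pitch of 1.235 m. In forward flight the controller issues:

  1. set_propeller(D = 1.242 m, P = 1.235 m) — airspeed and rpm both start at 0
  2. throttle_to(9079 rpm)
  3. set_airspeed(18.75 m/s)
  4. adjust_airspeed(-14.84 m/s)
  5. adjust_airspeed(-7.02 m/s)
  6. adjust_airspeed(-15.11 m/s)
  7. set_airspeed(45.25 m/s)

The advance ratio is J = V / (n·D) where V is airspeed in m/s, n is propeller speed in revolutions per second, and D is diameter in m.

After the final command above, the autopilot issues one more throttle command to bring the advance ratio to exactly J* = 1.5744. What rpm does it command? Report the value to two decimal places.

set_propeller: D = 1.242 m, P = 1.235 m (p = P/D = 0.994364); state ← (V=0, rpm=0)
throttle_to(9079): rpm ← 9079
set_airspeed(18.75): V ← 18.75 m/s
adjust_airspeed(-14.84): V ← 18.75 -14.84 = 3.91 m/s
adjust_airspeed(-7.02): V ← 3.91 -7.02 = -3.11 m/s
adjust_airspeed(-15.11): V ← -3.11 -15.11 = -18.22 m/s
set_airspeed(45.25): V ← 45.25 m/s
final state: V = 45.25 m/s, rpm = 9079 → n = rpm/60 = 151.316667 rev/s
target J* = 1.5744; solve J* = V/(n·D) for n: n = V/(J*·D) = 45.25/(1.5744 × 1.242) = 23.140989 rev/s
rpm = 60·n = 1388.459310

rpm = 1388.46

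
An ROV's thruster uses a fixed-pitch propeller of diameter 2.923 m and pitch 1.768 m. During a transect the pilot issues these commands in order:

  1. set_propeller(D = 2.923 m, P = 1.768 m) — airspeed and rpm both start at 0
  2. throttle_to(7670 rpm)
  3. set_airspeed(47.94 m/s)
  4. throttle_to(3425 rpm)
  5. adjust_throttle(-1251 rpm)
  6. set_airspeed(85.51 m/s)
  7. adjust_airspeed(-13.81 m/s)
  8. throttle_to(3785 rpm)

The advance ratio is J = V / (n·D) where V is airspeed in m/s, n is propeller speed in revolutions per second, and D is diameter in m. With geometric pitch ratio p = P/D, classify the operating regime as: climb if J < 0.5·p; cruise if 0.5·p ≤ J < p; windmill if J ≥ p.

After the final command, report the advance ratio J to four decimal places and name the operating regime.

J = 0.3888, regime = cruise

set_propeller: D = 2.923 m, P = 1.768 m (p = P/D = 0.604858); state ← (V=0, rpm=0)
throttle_to(7670): rpm ← 7670
set_airspeed(47.94): V ← 47.94 m/s
throttle_to(3425): rpm ← 3425
adjust_throttle(-1251): rpm ← 3425 -1251 = 2174
set_airspeed(85.51): V ← 85.51 m/s
adjust_airspeed(-13.81): V ← 85.51 -13.81 = 71.7 m/s
throttle_to(3785): rpm ← 3785
final state: V = 71.7 m/s, rpm = 3785 → n = rpm/60 = 63.083333 rev/s
J = V / (n·D) = 71.7 / (63.083333 × 2.923) = 0.388844
regime bands: climb J<0.3024 | cruise [0.3024, 0.6049) | windmill J≥0.6049
J = 0.3888 → cruise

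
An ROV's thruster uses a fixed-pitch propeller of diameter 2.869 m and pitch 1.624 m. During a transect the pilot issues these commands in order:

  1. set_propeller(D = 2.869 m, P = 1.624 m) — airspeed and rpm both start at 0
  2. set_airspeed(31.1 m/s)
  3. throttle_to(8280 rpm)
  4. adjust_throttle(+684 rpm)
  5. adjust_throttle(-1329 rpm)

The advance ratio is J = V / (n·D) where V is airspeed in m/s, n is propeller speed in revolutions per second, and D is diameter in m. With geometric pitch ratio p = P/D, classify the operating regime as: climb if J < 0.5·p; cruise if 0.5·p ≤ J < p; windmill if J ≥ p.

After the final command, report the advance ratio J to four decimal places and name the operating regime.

J = 0.0852, regime = climb

set_propeller: D = 2.869 m, P = 1.624 m (p = P/D = 0.566051); state ← (V=0, rpm=0)
set_airspeed(31.1): V ← 31.1 m/s
throttle_to(8280): rpm ← 8280
adjust_throttle(+684): rpm ← 8280 +684 = 8964
adjust_throttle(-1329): rpm ← 8964 -1329 = 7635
final state: V = 31.1 m/s, rpm = 7635 → n = rpm/60 = 127.250000 rev/s
J = V / (n·D) = 31.1 / (127.250000 × 2.869) = 0.085187
regime bands: climb J<0.2830 | cruise [0.2830, 0.5661) | windmill J≥0.5661
J = 0.0852 → climb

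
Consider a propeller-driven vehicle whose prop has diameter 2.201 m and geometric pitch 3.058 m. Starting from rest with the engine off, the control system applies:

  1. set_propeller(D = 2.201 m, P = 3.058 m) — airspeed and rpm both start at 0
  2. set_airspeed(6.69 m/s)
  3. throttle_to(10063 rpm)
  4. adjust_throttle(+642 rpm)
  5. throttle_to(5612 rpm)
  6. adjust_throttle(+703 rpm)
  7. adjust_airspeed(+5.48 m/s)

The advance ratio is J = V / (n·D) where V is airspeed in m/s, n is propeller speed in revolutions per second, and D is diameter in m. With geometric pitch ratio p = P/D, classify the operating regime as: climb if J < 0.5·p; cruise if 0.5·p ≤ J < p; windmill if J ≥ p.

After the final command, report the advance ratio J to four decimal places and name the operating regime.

J = 0.0525, regime = climb

set_propeller: D = 2.201 m, P = 3.058 m (p = P/D = 1.389368); state ← (V=0, rpm=0)
set_airspeed(6.69): V ← 6.69 m/s
throttle_to(10063): rpm ← 10063
adjust_throttle(+642): rpm ← 10063 +642 = 10705
throttle_to(5612): rpm ← 5612
adjust_throttle(+703): rpm ← 5612 +703 = 6315
adjust_airspeed(+5.48): V ← 6.69 +5.48 = 12.17 m/s
final state: V = 12.17 m/s, rpm = 6315 → n = rpm/60 = 105.250000 rev/s
J = V / (n·D) = 12.17 / (105.250000 × 2.201) = 0.052535
regime bands: climb J<0.6947 | cruise [0.6947, 1.3894) | windmill J≥1.3894
J = 0.0525 → climb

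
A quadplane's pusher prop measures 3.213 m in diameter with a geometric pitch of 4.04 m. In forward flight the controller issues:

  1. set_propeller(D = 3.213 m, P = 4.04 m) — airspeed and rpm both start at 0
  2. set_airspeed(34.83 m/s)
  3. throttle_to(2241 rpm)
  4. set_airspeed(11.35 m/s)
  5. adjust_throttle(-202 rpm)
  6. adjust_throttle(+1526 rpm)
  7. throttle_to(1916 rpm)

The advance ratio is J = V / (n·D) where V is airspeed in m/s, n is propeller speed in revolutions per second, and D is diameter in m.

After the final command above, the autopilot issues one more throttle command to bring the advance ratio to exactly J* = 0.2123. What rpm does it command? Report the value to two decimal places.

set_propeller: D = 3.213 m, P = 4.04 m (p = P/D = 1.257392); state ← (V=0, rpm=0)
set_airspeed(34.83): V ← 34.83 m/s
throttle_to(2241): rpm ← 2241
set_airspeed(11.35): V ← 11.35 m/s
adjust_throttle(-202): rpm ← 2241 -202 = 2039
adjust_throttle(+1526): rpm ← 2039 +1526 = 3565
throttle_to(1916): rpm ← 1916
final state: V = 11.35 m/s, rpm = 1916 → n = rpm/60 = 31.933333 rev/s
target J* = 0.2123; solve J* = V/(n·D) for n: n = V/(J*·D) = 11.35/(0.2123 × 3.213) = 16.639303 rev/s
rpm = 60·n = 998.358207

rpm = 998.36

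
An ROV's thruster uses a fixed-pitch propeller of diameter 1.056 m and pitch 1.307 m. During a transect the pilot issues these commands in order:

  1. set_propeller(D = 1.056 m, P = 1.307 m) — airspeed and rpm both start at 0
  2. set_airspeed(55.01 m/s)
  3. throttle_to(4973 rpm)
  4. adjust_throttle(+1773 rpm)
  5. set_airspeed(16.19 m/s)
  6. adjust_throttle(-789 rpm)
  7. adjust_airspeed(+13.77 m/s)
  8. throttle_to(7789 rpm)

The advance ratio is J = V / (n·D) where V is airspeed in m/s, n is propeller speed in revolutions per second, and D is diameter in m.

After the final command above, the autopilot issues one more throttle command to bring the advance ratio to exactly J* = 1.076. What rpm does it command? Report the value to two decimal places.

rpm = 1582.04

set_propeller: D = 1.056 m, P = 1.307 m (p = P/D = 1.237689); state ← (V=0, rpm=0)
set_airspeed(55.01): V ← 55.01 m/s
throttle_to(4973): rpm ← 4973
adjust_throttle(+1773): rpm ← 4973 +1773 = 6746
set_airspeed(16.19): V ← 16.19 m/s
adjust_throttle(-789): rpm ← 6746 -789 = 5957
adjust_airspeed(+13.77): V ← 16.19 +13.77 = 29.96 m/s
throttle_to(7789): rpm ← 7789
final state: V = 29.96 m/s, rpm = 7789 → n = rpm/60 = 129.816667 rev/s
target J* = 1.076; solve J* = V/(n·D) for n: n = V/(J*·D) = 29.96/(1.076 × 1.056) = 26.367298 rev/s
rpm = 60·n = 1582.037851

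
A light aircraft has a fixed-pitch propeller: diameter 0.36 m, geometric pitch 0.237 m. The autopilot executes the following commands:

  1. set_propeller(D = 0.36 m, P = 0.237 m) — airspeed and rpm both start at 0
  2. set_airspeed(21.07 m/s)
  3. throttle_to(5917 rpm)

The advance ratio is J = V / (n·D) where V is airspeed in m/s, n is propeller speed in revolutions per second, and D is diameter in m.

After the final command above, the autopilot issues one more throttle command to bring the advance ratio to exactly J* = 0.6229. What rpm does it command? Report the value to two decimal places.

set_propeller: D = 0.36 m, P = 0.237 m (p = P/D = 0.658333); state ← (V=0, rpm=0)
set_airspeed(21.07): V ← 21.07 m/s
throttle_to(5917): rpm ← 5917
final state: V = 21.07 m/s, rpm = 5917 → n = rpm/60 = 98.616667 rev/s
target J* = 0.6229; solve J* = V/(n·D) for n: n = V/(J*·D) = 21.07/(0.6229 × 0.36) = 93.960151 rev/s
rpm = 60·n = 5637.609033

rpm = 5637.61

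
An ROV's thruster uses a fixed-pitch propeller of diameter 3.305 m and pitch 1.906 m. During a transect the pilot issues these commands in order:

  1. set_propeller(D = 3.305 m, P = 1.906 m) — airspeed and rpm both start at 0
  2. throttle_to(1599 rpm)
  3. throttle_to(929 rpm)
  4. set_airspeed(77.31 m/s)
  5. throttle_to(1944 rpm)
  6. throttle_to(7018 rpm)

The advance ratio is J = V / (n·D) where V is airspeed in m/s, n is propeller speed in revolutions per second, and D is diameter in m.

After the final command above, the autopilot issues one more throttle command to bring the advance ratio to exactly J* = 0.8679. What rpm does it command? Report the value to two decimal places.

rpm = 1617.13

set_propeller: D = 3.305 m, P = 1.906 m (p = P/D = 0.576702); state ← (V=0, rpm=0)
throttle_to(1599): rpm ← 1599
throttle_to(929): rpm ← 929
set_airspeed(77.31): V ← 77.31 m/s
throttle_to(1944): rpm ← 1944
throttle_to(7018): rpm ← 7018
final state: V = 77.31 m/s, rpm = 7018 → n = rpm/60 = 116.966667 rev/s
target J* = 0.8679; solve J* = V/(n·D) for n: n = V/(J*·D) = 77.31/(0.8679 × 3.305) = 26.952219 rev/s
rpm = 60·n = 1617.133119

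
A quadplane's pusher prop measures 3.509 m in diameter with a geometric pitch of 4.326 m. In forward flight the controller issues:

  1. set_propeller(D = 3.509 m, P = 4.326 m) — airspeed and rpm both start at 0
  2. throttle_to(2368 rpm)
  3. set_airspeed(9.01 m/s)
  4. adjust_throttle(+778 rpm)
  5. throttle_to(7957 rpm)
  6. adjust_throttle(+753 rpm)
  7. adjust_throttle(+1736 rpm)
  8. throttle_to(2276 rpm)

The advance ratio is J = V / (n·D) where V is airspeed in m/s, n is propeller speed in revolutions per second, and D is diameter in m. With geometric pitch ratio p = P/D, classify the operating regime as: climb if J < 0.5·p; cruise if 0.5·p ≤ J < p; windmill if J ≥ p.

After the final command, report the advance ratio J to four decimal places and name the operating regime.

set_propeller: D = 3.509 m, P = 4.326 m (p = P/D = 1.232830); state ← (V=0, rpm=0)
throttle_to(2368): rpm ← 2368
set_airspeed(9.01): V ← 9.01 m/s
adjust_throttle(+778): rpm ← 2368 +778 = 3146
throttle_to(7957): rpm ← 7957
adjust_throttle(+753): rpm ← 7957 +753 = 8710
adjust_throttle(+1736): rpm ← 8710 +1736 = 10446
throttle_to(2276): rpm ← 2276
final state: V = 9.01 m/s, rpm = 2276 → n = rpm/60 = 37.933333 rev/s
J = V / (n·D) = 9.01 / (37.933333 × 3.509) = 0.067689
regime bands: climb J<0.6164 | cruise [0.6164, 1.2328) | windmill J≥1.2328
J = 0.0677 → climb

J = 0.0677, regime = climb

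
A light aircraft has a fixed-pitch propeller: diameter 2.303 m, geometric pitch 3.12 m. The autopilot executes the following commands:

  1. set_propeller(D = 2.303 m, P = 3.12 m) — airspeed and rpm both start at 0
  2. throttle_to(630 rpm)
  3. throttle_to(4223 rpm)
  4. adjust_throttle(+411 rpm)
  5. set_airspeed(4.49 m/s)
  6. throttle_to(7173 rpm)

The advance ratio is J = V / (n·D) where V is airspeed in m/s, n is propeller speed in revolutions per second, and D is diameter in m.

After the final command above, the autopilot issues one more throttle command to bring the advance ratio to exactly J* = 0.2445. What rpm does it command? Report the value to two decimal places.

rpm = 478.44

set_propeller: D = 2.303 m, P = 3.12 m (p = P/D = 1.354755); state ← (V=0, rpm=0)
throttle_to(630): rpm ← 630
throttle_to(4223): rpm ← 4223
adjust_throttle(+411): rpm ← 4223 +411 = 4634
set_airspeed(4.49): V ← 4.49 m/s
throttle_to(7173): rpm ← 7173
final state: V = 4.49 m/s, rpm = 7173 → n = rpm/60 = 119.550000 rev/s
target J* = 0.2445; solve J* = V/(n·D) for n: n = V/(J*·D) = 4.49/(0.2445 × 2.303) = 7.973951 rev/s
rpm = 60·n = 478.437035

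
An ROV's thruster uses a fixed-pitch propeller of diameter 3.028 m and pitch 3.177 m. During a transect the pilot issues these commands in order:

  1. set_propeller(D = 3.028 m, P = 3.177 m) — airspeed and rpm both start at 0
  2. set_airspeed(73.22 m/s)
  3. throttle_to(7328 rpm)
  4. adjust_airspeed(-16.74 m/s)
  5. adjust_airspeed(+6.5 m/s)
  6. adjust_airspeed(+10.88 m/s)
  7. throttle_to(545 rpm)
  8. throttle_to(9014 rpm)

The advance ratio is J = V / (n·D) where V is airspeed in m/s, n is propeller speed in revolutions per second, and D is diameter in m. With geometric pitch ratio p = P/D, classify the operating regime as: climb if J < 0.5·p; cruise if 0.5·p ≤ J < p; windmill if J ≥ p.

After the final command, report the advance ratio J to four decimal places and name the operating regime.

J = 0.1624, regime = climb

set_propeller: D = 3.028 m, P = 3.177 m (p = P/D = 1.049207); state ← (V=0, rpm=0)
set_airspeed(73.22): V ← 73.22 m/s
throttle_to(7328): rpm ← 7328
adjust_airspeed(-16.74): V ← 73.22 -16.74 = 56.48 m/s
adjust_airspeed(+6.5): V ← 56.48 +6.5 = 62.98 m/s
adjust_airspeed(+10.88): V ← 62.98 +10.88 = 73.86 m/s
throttle_to(545): rpm ← 545
throttle_to(9014): rpm ← 9014
final state: V = 73.86 m/s, rpm = 9014 → n = rpm/60 = 150.233333 rev/s
J = V / (n·D) = 73.86 / (150.233333 × 3.028) = 0.162363
regime bands: climb J<0.5246 | cruise [0.5246, 1.0492) | windmill J≥1.0492
J = 0.1624 → climb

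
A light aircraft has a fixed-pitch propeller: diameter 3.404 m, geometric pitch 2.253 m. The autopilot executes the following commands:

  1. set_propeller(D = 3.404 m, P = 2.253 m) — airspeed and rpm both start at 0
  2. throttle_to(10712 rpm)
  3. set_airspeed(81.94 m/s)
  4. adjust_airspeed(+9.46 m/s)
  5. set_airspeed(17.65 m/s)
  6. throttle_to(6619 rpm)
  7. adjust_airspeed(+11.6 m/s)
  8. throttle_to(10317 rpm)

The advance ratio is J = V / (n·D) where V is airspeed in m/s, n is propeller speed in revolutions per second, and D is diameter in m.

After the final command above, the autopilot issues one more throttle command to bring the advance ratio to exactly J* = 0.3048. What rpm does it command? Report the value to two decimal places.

set_propeller: D = 3.404 m, P = 2.253 m (p = P/D = 0.661868); state ← (V=0, rpm=0)
throttle_to(10712): rpm ← 10712
set_airspeed(81.94): V ← 81.94 m/s
adjust_airspeed(+9.46): V ← 81.94 +9.46 = 91.4 m/s
set_airspeed(17.65): V ← 17.65 m/s
throttle_to(6619): rpm ← 6619
adjust_airspeed(+11.6): V ← 17.65 +11.6 = 29.25 m/s
throttle_to(10317): rpm ← 10317
final state: V = 29.25 m/s, rpm = 10317 → n = rpm/60 = 171.950000 rev/s
target J* = 0.3048; solve J* = V/(n·D) for n: n = V/(J*·D) = 29.25/(0.3048 × 3.404) = 28.191706 rev/s
rpm = 60·n = 1691.502355

rpm = 1691.50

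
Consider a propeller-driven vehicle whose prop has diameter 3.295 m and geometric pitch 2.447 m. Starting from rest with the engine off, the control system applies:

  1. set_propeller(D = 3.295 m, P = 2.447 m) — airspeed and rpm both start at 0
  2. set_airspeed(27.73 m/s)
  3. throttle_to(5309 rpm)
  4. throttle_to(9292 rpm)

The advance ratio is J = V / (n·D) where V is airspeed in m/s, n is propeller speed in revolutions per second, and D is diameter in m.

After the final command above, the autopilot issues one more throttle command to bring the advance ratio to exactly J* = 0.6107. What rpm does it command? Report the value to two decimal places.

rpm = 826.83

set_propeller: D = 3.295 m, P = 2.447 m (p = P/D = 0.742640); state ← (V=0, rpm=0)
set_airspeed(27.73): V ← 27.73 m/s
throttle_to(5309): rpm ← 5309
throttle_to(9292): rpm ← 9292
final state: V = 27.73 m/s, rpm = 9292 → n = rpm/60 = 154.866667 rev/s
target J* = 0.6107; solve J* = V/(n·D) for n: n = V/(J*·D) = 27.73/(0.6107 × 3.295) = 13.780549 rev/s
rpm = 60·n = 826.832961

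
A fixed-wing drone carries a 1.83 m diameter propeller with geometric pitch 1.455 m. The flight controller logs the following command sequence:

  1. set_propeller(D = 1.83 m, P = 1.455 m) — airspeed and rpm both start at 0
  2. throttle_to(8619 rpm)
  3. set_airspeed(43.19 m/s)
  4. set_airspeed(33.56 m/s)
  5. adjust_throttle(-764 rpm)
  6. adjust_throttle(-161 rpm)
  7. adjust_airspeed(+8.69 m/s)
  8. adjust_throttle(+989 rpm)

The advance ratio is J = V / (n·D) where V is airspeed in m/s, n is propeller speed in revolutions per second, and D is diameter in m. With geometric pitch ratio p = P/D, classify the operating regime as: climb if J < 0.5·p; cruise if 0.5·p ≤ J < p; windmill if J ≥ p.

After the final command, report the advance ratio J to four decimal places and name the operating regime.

J = 0.1595, regime = climb

set_propeller: D = 1.83 m, P = 1.455 m (p = P/D = 0.795082); state ← (V=0, rpm=0)
throttle_to(8619): rpm ← 8619
set_airspeed(43.19): V ← 43.19 m/s
set_airspeed(33.56): V ← 33.56 m/s
adjust_throttle(-764): rpm ← 8619 -764 = 7855
adjust_throttle(-161): rpm ← 7855 -161 = 7694
adjust_airspeed(+8.69): V ← 33.56 +8.69 = 42.25 m/s
adjust_throttle(+989): rpm ← 7694 +989 = 8683
final state: V = 42.25 m/s, rpm = 8683 → n = rpm/60 = 144.716667 rev/s
J = V / (n·D) = 42.25 / (144.716667 × 1.83) = 0.159535
regime bands: climb J<0.3975 | cruise [0.3975, 0.7951) | windmill J≥0.7951
J = 0.1595 → climb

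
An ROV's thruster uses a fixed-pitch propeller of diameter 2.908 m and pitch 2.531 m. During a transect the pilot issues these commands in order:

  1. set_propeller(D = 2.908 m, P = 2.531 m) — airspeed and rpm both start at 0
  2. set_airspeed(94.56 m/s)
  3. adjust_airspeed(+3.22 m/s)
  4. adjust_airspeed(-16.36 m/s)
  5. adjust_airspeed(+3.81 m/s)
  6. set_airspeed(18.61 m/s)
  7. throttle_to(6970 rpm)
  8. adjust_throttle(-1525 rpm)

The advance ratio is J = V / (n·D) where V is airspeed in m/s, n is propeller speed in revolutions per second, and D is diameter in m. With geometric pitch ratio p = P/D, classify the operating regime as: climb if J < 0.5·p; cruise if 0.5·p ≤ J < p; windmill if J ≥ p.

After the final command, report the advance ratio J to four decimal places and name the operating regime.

J = 0.0705, regime = climb

set_propeller: D = 2.908 m, P = 2.531 m (p = P/D = 0.870358); state ← (V=0, rpm=0)
set_airspeed(94.56): V ← 94.56 m/s
adjust_airspeed(+3.22): V ← 94.56 +3.22 = 97.78 m/s
adjust_airspeed(-16.36): V ← 97.78 -16.36 = 81.42 m/s
adjust_airspeed(+3.81): V ← 81.42 +3.81 = 85.23 m/s
set_airspeed(18.61): V ← 18.61 m/s
throttle_to(6970): rpm ← 6970
adjust_throttle(-1525): rpm ← 6970 -1525 = 5445
final state: V = 18.61 m/s, rpm = 5445 → n = rpm/60 = 90.750000 rev/s
J = V / (n·D) = 18.61 / (90.750000 × 2.908) = 0.070519
regime bands: climb J<0.4352 | cruise [0.4352, 0.8704) | windmill J≥0.8704
J = 0.0705 → climb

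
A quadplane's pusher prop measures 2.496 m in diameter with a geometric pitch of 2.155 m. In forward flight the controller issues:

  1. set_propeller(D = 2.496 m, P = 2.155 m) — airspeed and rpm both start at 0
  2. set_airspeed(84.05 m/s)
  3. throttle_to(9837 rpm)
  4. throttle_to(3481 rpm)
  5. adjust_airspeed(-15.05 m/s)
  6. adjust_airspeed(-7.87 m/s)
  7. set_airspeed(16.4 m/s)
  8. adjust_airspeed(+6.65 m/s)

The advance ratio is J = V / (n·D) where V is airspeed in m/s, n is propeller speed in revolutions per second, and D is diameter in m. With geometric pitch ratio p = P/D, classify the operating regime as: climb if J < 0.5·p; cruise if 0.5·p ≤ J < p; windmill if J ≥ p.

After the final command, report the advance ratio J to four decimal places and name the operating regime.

J = 0.1592, regime = climb

set_propeller: D = 2.496 m, P = 2.155 m (p = P/D = 0.863381); state ← (V=0, rpm=0)
set_airspeed(84.05): V ← 84.05 m/s
throttle_to(9837): rpm ← 9837
throttle_to(3481): rpm ← 3481
adjust_airspeed(-15.05): V ← 84.05 -15.05 = 69 m/s
adjust_airspeed(-7.87): V ← 69 -7.87 = 61.13 m/s
set_airspeed(16.4): V ← 16.4 m/s
adjust_airspeed(+6.65): V ← 16.4 +6.65 = 23.05 m/s
final state: V = 23.05 m/s, rpm = 3481 → n = rpm/60 = 58.016667 rev/s
J = V / (n·D) = 23.05 / (58.016667 × 2.496) = 0.159175
regime bands: climb J<0.4317 | cruise [0.4317, 0.8634) | windmill J≥0.8634
J = 0.1592 → climb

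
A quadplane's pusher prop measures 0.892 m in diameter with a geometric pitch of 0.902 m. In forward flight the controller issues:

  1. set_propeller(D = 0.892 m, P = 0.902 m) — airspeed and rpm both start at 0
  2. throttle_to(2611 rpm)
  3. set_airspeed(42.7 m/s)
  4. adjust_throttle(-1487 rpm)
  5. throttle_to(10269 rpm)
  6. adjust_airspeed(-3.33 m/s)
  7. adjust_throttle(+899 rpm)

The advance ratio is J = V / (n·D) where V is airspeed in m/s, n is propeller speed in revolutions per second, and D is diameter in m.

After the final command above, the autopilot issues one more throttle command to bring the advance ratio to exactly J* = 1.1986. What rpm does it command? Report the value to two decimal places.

set_propeller: D = 0.892 m, P = 0.902 m (p = P/D = 1.011211); state ← (V=0, rpm=0)
throttle_to(2611): rpm ← 2611
set_airspeed(42.7): V ← 42.7 m/s
adjust_throttle(-1487): rpm ← 2611 -1487 = 1124
throttle_to(10269): rpm ← 10269
adjust_airspeed(-3.33): V ← 42.7 -3.33 = 39.37 m/s
adjust_throttle(+899): rpm ← 10269 +899 = 11168
final state: V = 39.37 m/s, rpm = 11168 → n = rpm/60 = 186.133333 rev/s
target J* = 1.1986; solve J* = V/(n·D) for n: n = V/(J*·D) = 39.37/(1.1986 × 0.892) = 36.823604 rev/s
rpm = 60·n = 2209.416217

rpm = 2209.42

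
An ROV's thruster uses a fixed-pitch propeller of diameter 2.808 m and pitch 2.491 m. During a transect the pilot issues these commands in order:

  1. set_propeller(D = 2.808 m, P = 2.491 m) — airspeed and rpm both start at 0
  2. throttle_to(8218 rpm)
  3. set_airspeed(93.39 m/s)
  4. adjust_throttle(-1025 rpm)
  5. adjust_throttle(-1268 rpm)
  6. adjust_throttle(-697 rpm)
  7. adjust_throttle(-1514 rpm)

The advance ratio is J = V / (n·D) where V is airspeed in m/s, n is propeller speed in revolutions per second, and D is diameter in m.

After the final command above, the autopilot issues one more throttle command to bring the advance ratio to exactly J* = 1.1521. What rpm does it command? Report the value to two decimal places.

rpm = 1732.07

set_propeller: D = 2.808 m, P = 2.491 m (p = P/D = 0.887108); state ← (V=0, rpm=0)
throttle_to(8218): rpm ← 8218
set_airspeed(93.39): V ← 93.39 m/s
adjust_throttle(-1025): rpm ← 8218 -1025 = 7193
adjust_throttle(-1268): rpm ← 7193 -1268 = 5925
adjust_throttle(-697): rpm ← 5925 -697 = 5228
adjust_throttle(-1514): rpm ← 5228 -1514 = 3714
final state: V = 93.39 m/s, rpm = 3714 → n = rpm/60 = 61.900000 rev/s
target J* = 1.1521; solve J* = V/(n·D) for n: n = V/(J*·D) = 93.39/(1.1521 × 2.808) = 28.867761 rev/s
rpm = 60·n = 1732.065637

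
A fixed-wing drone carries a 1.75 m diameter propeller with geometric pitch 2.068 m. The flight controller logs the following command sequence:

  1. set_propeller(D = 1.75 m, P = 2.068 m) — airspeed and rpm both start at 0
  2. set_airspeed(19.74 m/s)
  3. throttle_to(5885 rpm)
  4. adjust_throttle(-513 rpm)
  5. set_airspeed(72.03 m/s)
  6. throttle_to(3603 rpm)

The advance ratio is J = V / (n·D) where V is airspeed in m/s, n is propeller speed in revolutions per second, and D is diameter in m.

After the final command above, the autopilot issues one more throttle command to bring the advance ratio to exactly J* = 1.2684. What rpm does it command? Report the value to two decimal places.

rpm = 1947.02

set_propeller: D = 1.75 m, P = 2.068 m (p = P/D = 1.181714); state ← (V=0, rpm=0)
set_airspeed(19.74): V ← 19.74 m/s
throttle_to(5885): rpm ← 5885
adjust_throttle(-513): rpm ← 5885 -513 = 5372
set_airspeed(72.03): V ← 72.03 m/s
throttle_to(3603): rpm ← 3603
final state: V = 72.03 m/s, rpm = 3603 → n = rpm/60 = 60.050000 rev/s
target J* = 1.2684; solve J* = V/(n·D) for n: n = V/(J*·D) = 72.03/(1.2684 × 1.75) = 32.450331 rev/s
rpm = 60·n = 1947.019868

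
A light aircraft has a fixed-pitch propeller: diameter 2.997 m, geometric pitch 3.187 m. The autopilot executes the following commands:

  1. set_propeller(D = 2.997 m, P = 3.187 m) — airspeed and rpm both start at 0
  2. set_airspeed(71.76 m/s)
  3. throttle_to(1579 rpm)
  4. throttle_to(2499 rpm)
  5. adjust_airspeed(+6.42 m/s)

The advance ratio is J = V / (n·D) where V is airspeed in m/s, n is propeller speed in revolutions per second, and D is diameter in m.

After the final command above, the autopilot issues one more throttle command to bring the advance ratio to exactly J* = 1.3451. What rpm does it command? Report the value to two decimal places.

rpm = 1163.61

set_propeller: D = 2.997 m, P = 3.187 m (p = P/D = 1.063397); state ← (V=0, rpm=0)
set_airspeed(71.76): V ← 71.76 m/s
throttle_to(1579): rpm ← 1579
throttle_to(2499): rpm ← 2499
adjust_airspeed(+6.42): V ← 71.76 +6.42 = 78.18 m/s
final state: V = 78.18 m/s, rpm = 2499 → n = rpm/60 = 41.650000 rev/s
target J* = 1.3451; solve J* = V/(n·D) for n: n = V/(J*·D) = 78.18/(1.3451 × 2.997) = 19.393418 rev/s
rpm = 60·n = 1163.605059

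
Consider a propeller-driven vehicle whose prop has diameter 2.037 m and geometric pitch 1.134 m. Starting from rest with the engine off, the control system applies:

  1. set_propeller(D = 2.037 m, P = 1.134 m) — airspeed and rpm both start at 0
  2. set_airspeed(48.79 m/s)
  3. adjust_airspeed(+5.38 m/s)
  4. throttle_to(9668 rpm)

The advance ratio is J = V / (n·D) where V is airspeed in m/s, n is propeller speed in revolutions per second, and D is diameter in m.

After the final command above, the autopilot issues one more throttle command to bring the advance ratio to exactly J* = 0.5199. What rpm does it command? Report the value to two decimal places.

rpm = 3069.02

set_propeller: D = 2.037 m, P = 1.134 m (p = P/D = 0.556701); state ← (V=0, rpm=0)
set_airspeed(48.79): V ← 48.79 m/s
adjust_airspeed(+5.38): V ← 48.79 +5.38 = 54.17 m/s
throttle_to(9668): rpm ← 9668
final state: V = 54.17 m/s, rpm = 9668 → n = rpm/60 = 161.133333 rev/s
target J* = 0.5199; solve J* = V/(n·D) for n: n = V/(J*·D) = 54.17/(0.5199 × 2.037) = 51.150277 rev/s
rpm = 60·n = 3069.016614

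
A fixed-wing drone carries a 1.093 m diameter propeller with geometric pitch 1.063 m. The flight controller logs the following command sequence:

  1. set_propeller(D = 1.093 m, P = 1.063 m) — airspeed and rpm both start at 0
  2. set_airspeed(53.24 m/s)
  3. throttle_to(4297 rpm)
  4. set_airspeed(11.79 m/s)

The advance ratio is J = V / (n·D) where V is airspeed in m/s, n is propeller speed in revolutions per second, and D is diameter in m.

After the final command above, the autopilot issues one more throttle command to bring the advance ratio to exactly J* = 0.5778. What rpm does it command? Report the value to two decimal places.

rpm = 1120.13

set_propeller: D = 1.093 m, P = 1.063 m (p = P/D = 0.972553); state ← (V=0, rpm=0)
set_airspeed(53.24): V ← 53.24 m/s
throttle_to(4297): rpm ← 4297
set_airspeed(11.79): V ← 11.79 m/s
final state: V = 11.79 m/s, rpm = 4297 → n = rpm/60 = 71.616667 rev/s
target J* = 0.5778; solve J* = V/(n·D) for n: n = V/(J*·D) = 11.79/(0.5778 × 1.093) = 18.668787 rev/s
rpm = 60·n = 1120.127233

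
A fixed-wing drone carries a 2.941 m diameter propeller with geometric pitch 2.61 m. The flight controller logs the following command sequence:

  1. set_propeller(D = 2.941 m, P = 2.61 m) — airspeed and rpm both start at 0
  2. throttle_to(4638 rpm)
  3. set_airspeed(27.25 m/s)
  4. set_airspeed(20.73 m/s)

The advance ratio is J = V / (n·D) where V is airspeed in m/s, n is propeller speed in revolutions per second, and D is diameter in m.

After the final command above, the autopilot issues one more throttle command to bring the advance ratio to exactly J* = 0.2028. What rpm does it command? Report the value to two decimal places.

rpm = 2085.39

set_propeller: D = 2.941 m, P = 2.61 m (p = P/D = 0.887453); state ← (V=0, rpm=0)
throttle_to(4638): rpm ← 4638
set_airspeed(27.25): V ← 27.25 m/s
set_airspeed(20.73): V ← 20.73 m/s
final state: V = 20.73 m/s, rpm = 4638 → n = rpm/60 = 77.300000 rev/s
target J* = 0.2028; solve J* = V/(n·D) for n: n = V/(J*·D) = 20.73/(0.2028 × 2.941) = 34.756523 rev/s
rpm = 60·n = 2085.391396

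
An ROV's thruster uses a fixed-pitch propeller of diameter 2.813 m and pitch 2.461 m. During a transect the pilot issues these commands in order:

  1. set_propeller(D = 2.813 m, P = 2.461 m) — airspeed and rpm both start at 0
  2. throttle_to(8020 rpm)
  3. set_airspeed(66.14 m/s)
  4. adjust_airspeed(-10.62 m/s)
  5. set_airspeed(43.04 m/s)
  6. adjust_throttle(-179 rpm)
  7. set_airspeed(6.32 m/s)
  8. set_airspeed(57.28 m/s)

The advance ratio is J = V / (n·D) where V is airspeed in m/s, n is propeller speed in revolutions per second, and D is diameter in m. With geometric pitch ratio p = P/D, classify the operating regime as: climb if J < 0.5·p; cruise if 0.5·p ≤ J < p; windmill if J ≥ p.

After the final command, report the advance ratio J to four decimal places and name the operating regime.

J = 0.1558, regime = climb

set_propeller: D = 2.813 m, P = 2.461 m (p = P/D = 0.874867); state ← (V=0, rpm=0)
throttle_to(8020): rpm ← 8020
set_airspeed(66.14): V ← 66.14 m/s
adjust_airspeed(-10.62): V ← 66.14 -10.62 = 55.52 m/s
set_airspeed(43.04): V ← 43.04 m/s
adjust_throttle(-179): rpm ← 8020 -179 = 7841
set_airspeed(6.32): V ← 6.32 m/s
set_airspeed(57.28): V ← 57.28 m/s
final state: V = 57.28 m/s, rpm = 7841 → n = rpm/60 = 130.683333 rev/s
J = V / (n·D) = 57.28 / (130.683333 × 2.813) = 0.155816
regime bands: climb J<0.4374 | cruise [0.4374, 0.8749) | windmill J≥0.8749
J = 0.1558 → climb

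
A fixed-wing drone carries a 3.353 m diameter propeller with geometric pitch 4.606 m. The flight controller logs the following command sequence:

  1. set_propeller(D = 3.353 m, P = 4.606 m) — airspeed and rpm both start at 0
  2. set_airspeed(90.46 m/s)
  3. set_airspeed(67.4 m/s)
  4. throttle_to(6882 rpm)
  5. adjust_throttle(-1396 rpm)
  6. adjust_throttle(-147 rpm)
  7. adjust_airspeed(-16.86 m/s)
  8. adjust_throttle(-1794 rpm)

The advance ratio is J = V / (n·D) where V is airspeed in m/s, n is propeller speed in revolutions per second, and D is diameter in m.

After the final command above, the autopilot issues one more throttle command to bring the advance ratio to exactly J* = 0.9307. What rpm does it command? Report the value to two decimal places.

rpm = 971.72

set_propeller: D = 3.353 m, P = 4.606 m (p = P/D = 1.373695); state ← (V=0, rpm=0)
set_airspeed(90.46): V ← 90.46 m/s
set_airspeed(67.4): V ← 67.4 m/s
throttle_to(6882): rpm ← 6882
adjust_throttle(-1396): rpm ← 6882 -1396 = 5486
adjust_throttle(-147): rpm ← 5486 -147 = 5339
adjust_airspeed(-16.86): V ← 67.4 -16.86 = 50.54 m/s
adjust_throttle(-1794): rpm ← 5339 -1794 = 3545
final state: V = 50.54 m/s, rpm = 3545 → n = rpm/60 = 59.083333 rev/s
target J* = 0.9307; solve J* = V/(n·D) for n: n = V/(J*·D) = 50.54/(0.9307 × 3.353) = 16.195411 rev/s
rpm = 60·n = 971.724652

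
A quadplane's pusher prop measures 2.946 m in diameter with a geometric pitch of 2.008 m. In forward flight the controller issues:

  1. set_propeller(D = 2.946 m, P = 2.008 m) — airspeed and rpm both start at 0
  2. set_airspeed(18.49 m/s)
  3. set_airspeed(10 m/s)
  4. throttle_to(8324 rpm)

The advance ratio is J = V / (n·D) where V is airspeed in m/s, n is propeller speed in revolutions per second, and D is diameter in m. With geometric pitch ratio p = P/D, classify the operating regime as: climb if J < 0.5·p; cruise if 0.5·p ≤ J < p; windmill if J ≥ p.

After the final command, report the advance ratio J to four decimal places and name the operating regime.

J = 0.0245, regime = climb

set_propeller: D = 2.946 m, P = 2.008 m (p = P/D = 0.681602); state ← (V=0, rpm=0)
set_airspeed(18.49): V ← 18.49 m/s
set_airspeed(10): V ← 10 m/s
throttle_to(8324): rpm ← 8324
final state: V = 10 m/s, rpm = 8324 → n = rpm/60 = 138.733333 rev/s
J = V / (n·D) = 10 / (138.733333 × 2.946) = 0.024467
regime bands: climb J<0.3408 | cruise [0.3408, 0.6816) | windmill J≥0.6816
J = 0.0245 → climb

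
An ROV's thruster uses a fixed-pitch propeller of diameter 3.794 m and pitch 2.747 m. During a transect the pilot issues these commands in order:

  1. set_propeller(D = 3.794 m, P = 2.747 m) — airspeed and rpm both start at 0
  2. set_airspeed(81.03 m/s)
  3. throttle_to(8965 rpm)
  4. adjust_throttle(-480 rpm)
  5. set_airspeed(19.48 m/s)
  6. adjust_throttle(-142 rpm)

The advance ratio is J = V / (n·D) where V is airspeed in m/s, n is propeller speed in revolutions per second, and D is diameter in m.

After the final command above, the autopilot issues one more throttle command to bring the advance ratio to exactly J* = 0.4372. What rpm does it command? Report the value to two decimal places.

set_propeller: D = 3.794 m, P = 2.747 m (p = P/D = 0.724038); state ← (V=0, rpm=0)
set_airspeed(81.03): V ← 81.03 m/s
throttle_to(8965): rpm ← 8965
adjust_throttle(-480): rpm ← 8965 -480 = 8485
set_airspeed(19.48): V ← 19.48 m/s
adjust_throttle(-142): rpm ← 8485 -142 = 8343
final state: V = 19.48 m/s, rpm = 8343 → n = rpm/60 = 139.050000 rev/s
target J* = 0.4372; solve J* = V/(n·D) for n: n = V/(J*·D) = 19.48/(0.4372 × 3.794) = 11.743876 rev/s
rpm = 60·n = 704.632585

rpm = 704.63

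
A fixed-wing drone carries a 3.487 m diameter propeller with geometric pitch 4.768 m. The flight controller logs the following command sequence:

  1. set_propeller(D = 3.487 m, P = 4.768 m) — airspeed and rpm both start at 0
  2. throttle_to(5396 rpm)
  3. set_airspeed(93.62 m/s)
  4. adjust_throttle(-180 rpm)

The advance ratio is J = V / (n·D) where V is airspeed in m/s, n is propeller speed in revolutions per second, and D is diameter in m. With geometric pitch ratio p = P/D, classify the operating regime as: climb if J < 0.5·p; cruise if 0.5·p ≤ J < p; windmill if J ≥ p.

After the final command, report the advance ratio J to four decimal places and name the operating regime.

J = 0.3088, regime = climb

set_propeller: D = 3.487 m, P = 4.768 m (p = P/D = 1.367364); state ← (V=0, rpm=0)
throttle_to(5396): rpm ← 5396
set_airspeed(93.62): V ← 93.62 m/s
adjust_throttle(-180): rpm ← 5396 -180 = 5216
final state: V = 93.62 m/s, rpm = 5216 → n = rpm/60 = 86.933333 rev/s
J = V / (n·D) = 93.62 / (86.933333 × 3.487) = 0.308838
regime bands: climb J<0.6837 | cruise [0.6837, 1.3674) | windmill J≥1.3674
J = 0.3088 → climb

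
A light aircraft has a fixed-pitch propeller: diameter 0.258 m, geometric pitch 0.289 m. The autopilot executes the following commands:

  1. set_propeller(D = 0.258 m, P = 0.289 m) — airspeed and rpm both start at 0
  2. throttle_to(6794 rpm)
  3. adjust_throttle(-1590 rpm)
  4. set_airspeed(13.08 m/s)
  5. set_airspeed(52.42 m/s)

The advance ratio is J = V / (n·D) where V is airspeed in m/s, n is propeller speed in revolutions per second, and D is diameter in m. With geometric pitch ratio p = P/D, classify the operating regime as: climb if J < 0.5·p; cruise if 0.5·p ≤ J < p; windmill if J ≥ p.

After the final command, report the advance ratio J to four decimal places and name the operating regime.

J = 2.3426, regime = windmill

set_propeller: D = 0.258 m, P = 0.289 m (p = P/D = 1.120155); state ← (V=0, rpm=0)
throttle_to(6794): rpm ← 6794
adjust_throttle(-1590): rpm ← 6794 -1590 = 5204
set_airspeed(13.08): V ← 13.08 m/s
set_airspeed(52.42): V ← 52.42 m/s
final state: V = 52.42 m/s, rpm = 5204 → n = rpm/60 = 86.733333 rev/s
J = V / (n·D) = 52.42 / (86.733333 × 0.258) = 2.342563
regime bands: climb J<0.5601 | cruise [0.5601, 1.1202) | windmill J≥1.1202
J = 2.3426 → windmill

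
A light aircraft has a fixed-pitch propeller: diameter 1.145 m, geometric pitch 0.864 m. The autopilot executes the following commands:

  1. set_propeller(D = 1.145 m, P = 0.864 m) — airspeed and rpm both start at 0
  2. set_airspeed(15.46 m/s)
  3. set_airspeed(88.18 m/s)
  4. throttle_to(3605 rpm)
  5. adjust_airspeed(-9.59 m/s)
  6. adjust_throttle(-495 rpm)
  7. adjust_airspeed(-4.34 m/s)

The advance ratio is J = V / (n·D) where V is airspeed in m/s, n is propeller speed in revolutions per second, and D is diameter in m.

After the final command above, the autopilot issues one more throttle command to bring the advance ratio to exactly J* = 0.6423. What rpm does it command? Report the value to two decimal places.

rpm = 6057.65

set_propeller: D = 1.145 m, P = 0.864 m (p = P/D = 0.754585); state ← (V=0, rpm=0)
set_airspeed(15.46): V ← 15.46 m/s
set_airspeed(88.18): V ← 88.18 m/s
throttle_to(3605): rpm ← 3605
adjust_airspeed(-9.59): V ← 88.18 -9.59 = 78.59 m/s
adjust_throttle(-495): rpm ← 3605 -495 = 3110
adjust_airspeed(-4.34): V ← 78.59 -4.34 = 74.25 m/s
final state: V = 74.25 m/s, rpm = 3110 → n = rpm/60 = 51.833333 rev/s
target J* = 0.6423; solve J* = V/(n·D) for n: n = V/(J*·D) = 74.25/(0.6423 × 1.145) = 100.960862 rev/s
rpm = 60·n = 6057.651712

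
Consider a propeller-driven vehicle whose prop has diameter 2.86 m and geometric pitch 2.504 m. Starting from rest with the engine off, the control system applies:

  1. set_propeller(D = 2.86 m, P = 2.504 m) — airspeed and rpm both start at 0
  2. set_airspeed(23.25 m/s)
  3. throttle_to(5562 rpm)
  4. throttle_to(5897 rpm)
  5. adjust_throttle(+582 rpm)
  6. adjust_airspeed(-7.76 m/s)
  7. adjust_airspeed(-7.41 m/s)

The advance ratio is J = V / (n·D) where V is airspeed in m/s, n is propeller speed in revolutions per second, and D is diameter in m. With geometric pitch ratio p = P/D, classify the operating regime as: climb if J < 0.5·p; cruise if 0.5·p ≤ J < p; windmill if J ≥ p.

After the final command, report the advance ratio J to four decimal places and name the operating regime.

set_propeller: D = 2.86 m, P = 2.504 m (p = P/D = 0.875524); state ← (V=0, rpm=0)
set_airspeed(23.25): V ← 23.25 m/s
throttle_to(5562): rpm ← 5562
throttle_to(5897): rpm ← 5897
adjust_throttle(+582): rpm ← 5897 +582 = 6479
adjust_airspeed(-7.76): V ← 23.25 -7.76 = 15.49 m/s
adjust_airspeed(-7.41): V ← 15.49 -7.41 = 8.08 m/s
final state: V = 8.08 m/s, rpm = 6479 → n = rpm/60 = 107.983333 rev/s
J = V / (n·D) = 8.08 / (107.983333 × 2.86) = 0.026163
regime bands: climb J<0.4378 | cruise [0.4378, 0.8755) | windmill J≥0.8755
J = 0.0262 → climb

J = 0.0262, regime = climb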